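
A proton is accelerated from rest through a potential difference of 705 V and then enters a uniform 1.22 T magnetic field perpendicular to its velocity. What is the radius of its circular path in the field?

r ≈ 3.15×10⁻³ m

Acceleration: |q|V = ½mv² ⇒ v = √(2|q|V/m) = √(2·1.602×10⁻¹⁹·705/1.673×10⁻²⁷) ≈ 3.674×10⁵ m/s.
In the field: r = mv/(|q|B) = (1.673×10⁻²⁷)(3.674×10⁵)/((1.602×10⁻¹⁹)(1.22)) ≈ 3.15×10⁻³ m.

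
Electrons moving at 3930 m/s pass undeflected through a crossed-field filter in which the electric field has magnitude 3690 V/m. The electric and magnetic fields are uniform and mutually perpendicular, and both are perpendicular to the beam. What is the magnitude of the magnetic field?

B = 0.939 T

Balance of forces in the selector: qE = qvB ⇒ B = E/v.
B = 3690/3930 = 0.939 T.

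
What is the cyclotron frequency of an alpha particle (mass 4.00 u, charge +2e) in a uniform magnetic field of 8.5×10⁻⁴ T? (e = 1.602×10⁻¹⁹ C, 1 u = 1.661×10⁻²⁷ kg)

f = |q|B/(2πm).
f = (3.204×10⁻¹⁹)(8.5×10⁻⁴)/(2π·6.644×10⁻²⁷) ≈ 6500 Hz.

f ≈ 6500 Hz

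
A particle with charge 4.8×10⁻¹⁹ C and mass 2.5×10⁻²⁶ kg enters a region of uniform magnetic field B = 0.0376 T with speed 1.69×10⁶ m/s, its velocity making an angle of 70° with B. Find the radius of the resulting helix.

v⊥ = v sinθ = 1.69×10⁶·sin70° ≈ 1.588×10⁶ m/s.
r = m v⊥/(|q|B) = (2.5×10⁻²⁶)(1.588×10⁶)/((4.8×10⁻¹⁹)(0.0376)) ≈ 2.20 m.

r ≈ 2.20 m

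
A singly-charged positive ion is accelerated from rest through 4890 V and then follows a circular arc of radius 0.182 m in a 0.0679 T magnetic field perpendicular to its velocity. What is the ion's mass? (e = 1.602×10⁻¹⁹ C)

Combine |q|V = ½mv² and r = mv/(|q|B): eliminate v to get m = qB²r²/(2V).
m = (1.602×10⁻¹⁹)(0.0679)²(0.182)²/(2·4890) ≈ 2.50×10⁻²⁷ kg.

m ≈ 2.50×10⁻²⁷ kg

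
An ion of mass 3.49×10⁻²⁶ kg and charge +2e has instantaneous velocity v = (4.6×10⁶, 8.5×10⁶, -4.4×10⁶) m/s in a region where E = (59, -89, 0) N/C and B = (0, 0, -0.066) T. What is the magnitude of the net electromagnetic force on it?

|F| ≈ 2.04×10⁻¹³ N

v×B = (-5.61×10⁵, 3.04×10⁵, 0) N/C.
E + v×B = (-5.61×10⁵, 3.04×10⁵, 0) N/C.
F = q(E + v×B) = (3.204×10⁻¹⁹ C)·(-5.61×10⁵, 3.04×10⁵, 0) = (-1.80×10⁻¹³, 9.72×10⁻¹⁴, 0) N.
|F| = 2.04×10⁻¹³ N.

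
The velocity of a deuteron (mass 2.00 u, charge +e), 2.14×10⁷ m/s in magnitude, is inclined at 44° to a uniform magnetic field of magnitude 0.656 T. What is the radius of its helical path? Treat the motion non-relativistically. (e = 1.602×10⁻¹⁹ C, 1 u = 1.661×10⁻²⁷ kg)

r ≈ 0.470 m

v⊥ = v sinθ = 2.14×10⁷·sin44° ≈ 1.487×10⁷ m/s.
r = m v⊥/(|q|B) = (3.322×10⁻²⁷)(1.487×10⁷)/((1.602×10⁻¹⁹)(0.656)) ≈ 0.470 m.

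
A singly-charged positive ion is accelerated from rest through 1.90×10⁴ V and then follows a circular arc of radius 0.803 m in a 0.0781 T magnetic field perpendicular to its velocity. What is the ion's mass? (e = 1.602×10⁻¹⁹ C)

m ≈ 1.66×10⁻²⁶ kg

Combine |q|V = ½mv² and r = mv/(|q|B): eliminate v to get m = qB²r²/(2V).
m = (1.602×10⁻¹⁹)(0.0781)²(0.803)²/(2·1.90×10⁴) ≈ 1.66×10⁻²⁶ kg.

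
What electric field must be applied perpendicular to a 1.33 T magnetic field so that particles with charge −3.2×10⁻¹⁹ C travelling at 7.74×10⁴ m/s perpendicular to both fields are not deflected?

E = 1.03×10⁵ V/m

For straight-line motion qE = qvB, so E = vB.
E = 7.74×10⁴ × 1.33 = 1.03×10⁵ V/m.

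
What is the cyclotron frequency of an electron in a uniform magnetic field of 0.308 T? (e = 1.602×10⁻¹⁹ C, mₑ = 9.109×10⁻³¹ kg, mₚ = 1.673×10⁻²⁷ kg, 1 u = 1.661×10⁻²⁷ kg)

f = |q|B/(2πm).
f = (1.602×10⁻¹⁹)(0.308)/(2π·9.109×10⁻³¹) ≈ 8.62×10⁹ Hz.

f ≈ 8.62×10⁹ Hz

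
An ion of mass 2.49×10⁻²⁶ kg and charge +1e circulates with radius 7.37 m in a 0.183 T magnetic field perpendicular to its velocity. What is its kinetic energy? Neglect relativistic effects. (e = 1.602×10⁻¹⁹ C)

v = |q|Br/m, then KE = ½mv² = (qBr)²/(2m).
v = (1.602×10⁻¹⁹)(0.183)(7.37)/2.49×10⁻²⁶ ≈ 8.677×10⁶ m/s.
KE = ½(2.49×10⁻²⁶)(8.677×10⁶)² ≈ 9.37×10⁻¹³ J.

KE ≈ 9.37×10⁻¹³ J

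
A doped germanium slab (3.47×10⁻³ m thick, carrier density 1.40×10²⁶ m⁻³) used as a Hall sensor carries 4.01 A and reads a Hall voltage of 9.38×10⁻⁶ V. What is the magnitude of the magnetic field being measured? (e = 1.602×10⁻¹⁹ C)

From V_H = IB/(n e t), B = V_H n e t / I.
B = (9.38×10⁻⁶)(1.40×10²⁶)(1.602×10⁻¹⁹)(3.47×10⁻³)/4.01 ≈ 0.182 T.

B ≈ 0.182 T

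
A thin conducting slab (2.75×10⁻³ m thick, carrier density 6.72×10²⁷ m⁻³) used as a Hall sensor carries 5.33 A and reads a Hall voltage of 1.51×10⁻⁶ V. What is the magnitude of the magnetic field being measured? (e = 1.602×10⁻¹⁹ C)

From V_H = IB/(n e t), B = V_H n e t / I.
B = (1.51×10⁻⁶)(6.72×10²⁷)(1.602×10⁻¹⁹)(2.75×10⁻³)/5.33 ≈ 0.839 T.

B ≈ 0.839 T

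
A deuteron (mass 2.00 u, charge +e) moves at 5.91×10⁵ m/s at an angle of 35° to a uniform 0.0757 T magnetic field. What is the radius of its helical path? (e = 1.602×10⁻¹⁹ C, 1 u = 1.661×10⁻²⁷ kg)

v⊥ = v sinθ = 5.91×10⁵·sin35° ≈ 3.390×10⁵ m/s.
r = m v⊥/(|q|B) = (3.322×10⁻²⁷)(3.390×10⁵)/((1.602×10⁻¹⁹)(0.0757)) ≈ 0.0929 m.

r ≈ 0.0929 m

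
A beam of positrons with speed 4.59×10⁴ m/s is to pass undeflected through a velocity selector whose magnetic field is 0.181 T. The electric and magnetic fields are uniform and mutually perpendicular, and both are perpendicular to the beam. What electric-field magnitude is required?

E = 8310 V/m

For straight-line motion qE = qvB, so E = vB.
E = 4.59×10⁴ × 0.181 = 8310 V/m.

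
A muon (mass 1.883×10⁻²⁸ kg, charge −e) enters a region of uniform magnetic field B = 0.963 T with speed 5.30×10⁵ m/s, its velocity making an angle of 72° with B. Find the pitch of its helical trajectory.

v∥ = v cosθ = 5.30×10⁵·cos72° ≈ 1.638×10⁵ m/s.
T = 2πm/(|q|B) = 2π(1.883×10⁻²⁸)/((1.602×10⁻¹⁹)(0.963)) ≈ 7.669×10⁻⁹ s.
pitch = v∥ T = (1.638×10⁵)(7.669×10⁻⁹) ≈ 1.26×10⁻³ m.

p ≈ 1.26×10⁻³ m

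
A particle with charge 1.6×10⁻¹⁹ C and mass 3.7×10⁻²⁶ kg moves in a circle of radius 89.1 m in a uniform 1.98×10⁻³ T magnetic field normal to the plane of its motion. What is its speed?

From |q|vB = mv²/r, v = |q|Br/m.
v = (1.6×10⁻¹⁹)(1.98×10⁻³)(89.1)/3.7×10⁻²⁶ ≈ 7.63×10⁵ m/s.

v ≈ 7.63×10⁵ m/s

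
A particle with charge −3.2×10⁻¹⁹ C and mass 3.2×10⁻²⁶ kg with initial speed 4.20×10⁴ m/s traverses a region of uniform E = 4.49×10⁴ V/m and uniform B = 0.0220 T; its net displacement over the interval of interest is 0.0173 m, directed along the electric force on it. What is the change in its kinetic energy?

The magnetic force is always ⟂ v and does no work; only the electric force changes KE.
ΔKE = F_E · d = |q|E d = (3.2×10⁻¹⁹)(4.49×10⁴)(0.0173) ≈ 2.49×10⁻¹⁶ J.

ΔKE ≈ 2.49×10⁻¹⁶ J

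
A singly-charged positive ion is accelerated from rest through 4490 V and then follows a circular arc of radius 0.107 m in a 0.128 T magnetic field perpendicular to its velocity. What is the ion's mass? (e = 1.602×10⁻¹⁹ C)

m ≈ 3.35×10⁻²⁷ kg

Combine |q|V = ½mv² and r = mv/(|q|B): eliminate v to get m = qB²r²/(2V).
m = (1.602×10⁻¹⁹)(0.128)²(0.107)²/(2·4490) ≈ 3.35×10⁻²⁷ kg.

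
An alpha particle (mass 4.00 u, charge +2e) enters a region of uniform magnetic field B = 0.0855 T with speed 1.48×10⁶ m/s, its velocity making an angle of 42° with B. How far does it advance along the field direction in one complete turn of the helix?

p ≈ 1.68 m

v∥ = v cosθ = 1.48×10⁶·cos42° ≈ 1.100×10⁶ m/s.
T = 2πm/(|q|B) = 2π(6.644×10⁻²⁷)/((3.204×10⁻¹⁹)(0.0855)) ≈ 1.524×10⁻⁶ s.
pitch = v∥ T = (1.100×10⁶)(1.524×10⁻⁶) ≈ 1.68 m.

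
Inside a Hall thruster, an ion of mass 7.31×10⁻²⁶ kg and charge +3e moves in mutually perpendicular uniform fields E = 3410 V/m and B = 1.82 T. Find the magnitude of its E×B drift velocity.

The steady drift has the magnetic force balancing the electric force, so v_d = E/B.
v_d = 3410/1.82 = 1870 m/s.

v_d ≈ 1870 m/s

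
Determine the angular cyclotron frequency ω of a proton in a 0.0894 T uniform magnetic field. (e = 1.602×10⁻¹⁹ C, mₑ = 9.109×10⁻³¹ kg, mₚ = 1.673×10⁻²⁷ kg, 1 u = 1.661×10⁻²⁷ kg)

ω ≈ 8.56×10⁶ rad/s

ω = |q|B/m.
ω = (1.602×10⁻¹⁹)(0.0894)/1.673×10⁻²⁷ ≈ 8.56×10⁶ rad/s.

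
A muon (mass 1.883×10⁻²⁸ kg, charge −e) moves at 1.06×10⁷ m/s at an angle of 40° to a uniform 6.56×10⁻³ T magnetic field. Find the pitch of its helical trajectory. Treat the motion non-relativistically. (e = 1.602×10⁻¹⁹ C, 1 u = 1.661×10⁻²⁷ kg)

v∥ = v cosθ = 1.06×10⁷·cos40° ≈ 8.120×10⁶ m/s.
T = 2πm/(|q|B) = 2π(1.883×10⁻²⁸)/((1.602×10⁻¹⁹)(6.56×10⁻³)) ≈ 1.126×10⁻⁶ s.
pitch = v∥ T = (8.120×10⁶)(1.126×10⁻⁶) ≈ 9.14 m.

p ≈ 9.14 m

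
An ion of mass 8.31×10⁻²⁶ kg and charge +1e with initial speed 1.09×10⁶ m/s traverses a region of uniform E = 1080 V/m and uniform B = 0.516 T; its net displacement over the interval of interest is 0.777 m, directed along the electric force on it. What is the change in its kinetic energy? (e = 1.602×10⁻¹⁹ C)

ΔKE ≈ 1.34×10⁻¹⁶ J

The magnetic force is always ⟂ v and does no work; only the electric force changes KE.
ΔKE = F_E · d = |q|E d = (1.602×10⁻¹⁹)(1080)(0.777) ≈ 1.34×10⁻¹⁶ J.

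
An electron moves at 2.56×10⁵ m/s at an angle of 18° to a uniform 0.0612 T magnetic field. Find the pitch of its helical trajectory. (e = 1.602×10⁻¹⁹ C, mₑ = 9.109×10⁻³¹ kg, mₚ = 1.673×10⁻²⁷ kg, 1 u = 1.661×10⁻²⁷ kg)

v∥ = v cosθ = 2.56×10⁵·cos18° ≈ 2.435×10⁵ m/s.
T = 2πm/(|q|B) = 2π(9.109×10⁻³¹)/((1.602×10⁻¹⁹)(0.0612)) ≈ 5.838×10⁻¹⁰ s.
pitch = v∥ T = (2.435×10⁵)(5.838×10⁻¹⁰) ≈ 1.42×10⁻⁴ m.

p ≈ 1.42×10⁻⁴ m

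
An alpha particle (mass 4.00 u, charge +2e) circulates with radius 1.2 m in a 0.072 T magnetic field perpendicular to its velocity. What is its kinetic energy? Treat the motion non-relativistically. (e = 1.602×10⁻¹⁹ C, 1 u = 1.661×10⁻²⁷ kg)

v = |q|Br/m, then KE = ½mv² = (qBr)²/(2m).
v = (3.204×10⁻¹⁹)(0.072)(1.2)/6.644×10⁻²⁷ ≈ 4.167×10⁶ m/s.
KE = ½(6.644×10⁻²⁷)(4.167×10⁶)² ≈ 5.8×10⁻¹⁴ J.

KE ≈ 5.8×10⁻¹⁴ J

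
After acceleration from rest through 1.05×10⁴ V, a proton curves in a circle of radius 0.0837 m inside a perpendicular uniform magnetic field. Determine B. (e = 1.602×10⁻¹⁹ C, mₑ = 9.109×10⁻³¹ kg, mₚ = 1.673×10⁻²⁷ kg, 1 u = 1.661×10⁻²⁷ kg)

B ≈ 0.177 T

v = √(2|q|V/m) = √(2·1.602×10⁻¹⁹·1.05×10⁴/1.673×10⁻²⁷) ≈ 1.418×10⁶ m/s.
B = mv/(|q|r) = (1.673×10⁻²⁷)(1.418×10⁶)/((1.602×10⁻¹⁹)(0.0837)) ≈ 0.177 T.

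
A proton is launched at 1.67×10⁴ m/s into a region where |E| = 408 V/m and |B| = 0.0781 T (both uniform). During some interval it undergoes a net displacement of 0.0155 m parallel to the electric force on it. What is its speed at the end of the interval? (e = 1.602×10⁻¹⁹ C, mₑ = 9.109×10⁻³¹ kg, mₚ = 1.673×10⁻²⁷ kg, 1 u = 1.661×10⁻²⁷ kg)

v_f ≈ 3.86×10⁴ m/s

B does no work; ΔKE = |q|E d.
½mv_f² = ½mv₀² + |q|Ed = ½(1.673×10⁻²⁷)(1.67×10⁴)² + (1.602×10⁻¹⁹)(408)(0.0155) ≈ 2.333×10⁻¹⁹ J + 1.013×10⁻¹⁸ J ≈ 1.246×10⁻¹⁸ J.
v_f = √(2·1.246×10⁻¹⁸/1.673×10⁻²⁷) ≈ 3.86×10⁴ m/s.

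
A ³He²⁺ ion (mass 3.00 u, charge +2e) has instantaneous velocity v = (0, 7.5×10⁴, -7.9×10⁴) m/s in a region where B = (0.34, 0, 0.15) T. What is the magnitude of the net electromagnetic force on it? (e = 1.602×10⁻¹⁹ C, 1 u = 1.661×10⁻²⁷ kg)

|F| ≈ 1.24×10⁻¹⁴ N

v×B = (1.12×10⁴, -2.69×10⁴, -2.55×10⁴) N/C.
F = q v×B = (3.204×10⁻¹⁹ C)·(1.12×10⁴, -2.69×10⁴, -2.55×10⁴) = (3.60×10⁻¹⁵, -8.61×10⁻¹⁵, -8.17×10⁻¹⁵) N.
|F| = 1.24×10⁻¹⁴ N.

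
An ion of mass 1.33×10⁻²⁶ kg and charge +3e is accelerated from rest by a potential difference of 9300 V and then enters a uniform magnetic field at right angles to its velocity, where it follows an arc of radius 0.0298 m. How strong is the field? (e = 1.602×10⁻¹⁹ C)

v = √(2|q|V/m) = √(2·4.806×10⁻¹⁹·9300/1.33×10⁻²⁶) ≈ 8.198×10⁵ m/s.
B = mv/(|q|r) = (1.33×10⁻²⁶)(8.198×10⁵)/((4.806×10⁻¹⁹)(0.0298)) ≈ 0.761 T.

B ≈ 0.761 T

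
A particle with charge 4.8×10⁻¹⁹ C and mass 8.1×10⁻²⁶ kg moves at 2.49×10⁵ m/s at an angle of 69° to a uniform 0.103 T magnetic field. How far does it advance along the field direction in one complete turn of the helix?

p ≈ 0.919 m

v∥ = v cosθ = 2.49×10⁵·cos69° ≈ 8.923×10⁴ m/s.
T = 2πm/(|q|B) = 2π(8.1×10⁻²⁶)/((4.8×10⁻¹⁹)(0.103)) ≈ 1.029×10⁻⁵ s.
pitch = v∥ T = (8.923×10⁴)(1.029×10⁻⁵) ≈ 0.919 m.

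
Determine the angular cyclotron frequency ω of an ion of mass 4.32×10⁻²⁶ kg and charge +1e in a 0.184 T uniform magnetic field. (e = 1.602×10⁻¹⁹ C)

ω = |q|B/m.
ω = (1.602×10⁻¹⁹)(0.184)/4.32×10⁻²⁶ ≈ 6.82×10⁵ rad/s.

ω ≈ 6.82×10⁵ rad/s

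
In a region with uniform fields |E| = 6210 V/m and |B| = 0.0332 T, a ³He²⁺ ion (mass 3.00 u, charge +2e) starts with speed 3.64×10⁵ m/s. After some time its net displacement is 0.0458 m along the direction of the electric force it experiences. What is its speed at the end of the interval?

B does no work; ΔKE = |q|E d.
½mv_f² = ½mv₀² + |q|Ed = ½(4.983×10⁻²⁷)(3.64×10⁵)² + (3.204×10⁻¹⁹)(6210)(0.0458) ≈ 3.301×10⁻¹⁶ J + 9.113×10⁻¹⁷ J ≈ 4.212×10⁻¹⁶ J.
v_f = √(2·4.212×10⁻¹⁶/4.983×10⁻²⁷) ≈ 4.11×10⁵ m/s.

v_f ≈ 4.11×10⁵ m/s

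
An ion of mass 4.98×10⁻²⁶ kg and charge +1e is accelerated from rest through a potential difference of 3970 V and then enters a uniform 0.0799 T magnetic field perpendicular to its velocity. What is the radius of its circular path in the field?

r ≈ 0.622 m

Acceleration: |q|V = ½mv² ⇒ v = √(2|q|V/m) = √(2·1.602×10⁻¹⁹·3970/4.98×10⁻²⁶) ≈ 1.598×10⁵ m/s.
In the field: r = mv/(|q|B) = (4.98×10⁻²⁶)(1.598×10⁵)/((1.602×10⁻¹⁹)(0.0799)) ≈ 0.622 m.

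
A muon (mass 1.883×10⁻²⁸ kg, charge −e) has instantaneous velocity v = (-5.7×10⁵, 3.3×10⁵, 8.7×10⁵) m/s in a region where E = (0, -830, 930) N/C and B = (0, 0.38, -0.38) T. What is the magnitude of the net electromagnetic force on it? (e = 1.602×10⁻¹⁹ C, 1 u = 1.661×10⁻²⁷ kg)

v×B = (-4.56×10⁵, -2.17×10⁵, -2.17×10⁵) N/C.
E + v×B = (-4.56×10⁵, -2.17×10⁵, -2.16×10⁵) N/C.
F = q(E + v×B) = (−1.602×10⁻¹⁹ C)·(-4.56×10⁵, -2.17×10⁵, -2.16×10⁵) = (7.31×10⁻¹⁴, 3.48×10⁻¹⁴, 3.46×10⁻¹⁴) N.
|F| = 8.80×10⁻¹⁴ N.

|F| ≈ 8.80×10⁻¹⁴ N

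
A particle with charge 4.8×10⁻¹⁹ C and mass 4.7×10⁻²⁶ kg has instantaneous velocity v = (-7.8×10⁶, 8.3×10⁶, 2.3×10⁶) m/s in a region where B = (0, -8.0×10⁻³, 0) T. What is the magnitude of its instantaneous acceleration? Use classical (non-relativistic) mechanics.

v×B = (1.84×10⁴, 0, 6.24×10⁴) N/C.
F = q v×B = (4.8×10⁻¹⁹ C)·(1.84×10⁴, 0, 6.24×10⁴) = (8.83×10⁻¹⁵, 0, 3.00×10⁻¹⁴) N.
|a| = |F|/m = 3.123×10⁻¹⁴/4.7×10⁻²⁶ ≈ 6.64×10¹¹ m/s².

|a| ≈ 6.64×10¹¹ m/s²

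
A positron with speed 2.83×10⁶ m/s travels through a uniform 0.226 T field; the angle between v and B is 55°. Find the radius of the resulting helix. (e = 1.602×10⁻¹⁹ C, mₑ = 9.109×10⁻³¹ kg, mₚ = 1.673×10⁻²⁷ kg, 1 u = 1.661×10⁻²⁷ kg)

r ≈ 5.83×10⁻⁵ m

v⊥ = v sinθ = 2.83×10⁶·sin55° ≈ 2.318×10⁶ m/s.
r = m v⊥/(|q|B) = (9.109×10⁻³¹)(2.318×10⁶)/((1.602×10⁻¹⁹)(0.226)) ≈ 5.83×10⁻⁵ m.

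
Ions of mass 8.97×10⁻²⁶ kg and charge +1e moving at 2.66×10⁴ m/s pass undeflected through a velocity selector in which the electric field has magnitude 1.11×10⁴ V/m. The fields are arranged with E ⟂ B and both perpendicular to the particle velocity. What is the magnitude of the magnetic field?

B = 0.417 T

Balance of forces in the selector: qE = qvB ⇒ B = E/v.
B = 1.11×10⁴/2.66×10⁴ = 0.417 T.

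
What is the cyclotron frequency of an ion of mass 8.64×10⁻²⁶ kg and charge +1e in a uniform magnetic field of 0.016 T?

f ≈ 4700 Hz

f = |q|B/(2πm).
f = (1.602×10⁻¹⁹)(0.016)/(2π·8.64×10⁻²⁶) ≈ 4700 Hz.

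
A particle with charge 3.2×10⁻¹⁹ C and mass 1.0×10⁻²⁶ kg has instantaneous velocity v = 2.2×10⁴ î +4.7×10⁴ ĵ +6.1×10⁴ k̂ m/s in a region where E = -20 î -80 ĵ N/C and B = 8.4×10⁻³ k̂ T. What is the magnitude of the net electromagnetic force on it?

v×B = (395, -185, 0) N/C.
E + v×B = (375, -265, 0) N/C.
F = q(E + v×B) = (3.2×10⁻¹⁹ C)·(375, -265, 0) = (1.20×10⁻¹⁶, -8.47×10⁻¹⁷, 0) N.
|F| = 1.47×10⁻¹⁶ N.

|F| ≈ 1.47×10⁻¹⁶ N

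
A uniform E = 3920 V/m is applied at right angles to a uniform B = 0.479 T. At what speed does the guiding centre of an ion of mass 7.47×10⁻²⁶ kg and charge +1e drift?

The steady drift has the magnetic force balancing the electric force, so v_d = E/B.
v_d = 3920/0.479 = 8180 m/s.

v_d ≈ 8180 m/s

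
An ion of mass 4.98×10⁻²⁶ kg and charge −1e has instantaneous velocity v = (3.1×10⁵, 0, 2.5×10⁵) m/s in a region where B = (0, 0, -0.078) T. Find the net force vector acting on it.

v×B = (0, 2.42×10⁴, 0) N/C.
F = q v×B = (−1.602×10⁻¹⁹ C)·(0, 2.42×10⁴, 0) = (0, -3.87×10⁻¹⁵, 0) N.

F ≈ (0, -3.87×10⁻¹⁵, 0) N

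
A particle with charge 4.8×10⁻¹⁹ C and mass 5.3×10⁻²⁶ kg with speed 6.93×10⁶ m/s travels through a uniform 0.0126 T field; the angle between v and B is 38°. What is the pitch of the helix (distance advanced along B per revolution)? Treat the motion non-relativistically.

p ≈ 301 m

v∥ = v cosθ = 6.93×10⁶·cos38° ≈ 5.461×10⁶ m/s.
T = 2πm/(|q|B) = 2π(5.3×10⁻²⁶)/((4.8×10⁻¹⁹)(0.0126)) ≈ 5.506×10⁻⁵ s.
pitch = v∥ T = (5.461×10⁶)(5.506×10⁻⁵) ≈ 301 m.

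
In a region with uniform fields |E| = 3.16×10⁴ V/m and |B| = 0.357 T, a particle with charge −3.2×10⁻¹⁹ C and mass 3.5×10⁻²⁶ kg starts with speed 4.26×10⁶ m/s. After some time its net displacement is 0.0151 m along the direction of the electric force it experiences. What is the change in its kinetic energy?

The magnetic force is always ⟂ v and does no work; only the electric force changes KE.
ΔKE = F_E · d = |q|E d = (3.2×10⁻¹⁹)(3.16×10⁴)(0.0151) ≈ 1.53×10⁻¹⁶ J.

ΔKE ≈ 1.53×10⁻¹⁶ J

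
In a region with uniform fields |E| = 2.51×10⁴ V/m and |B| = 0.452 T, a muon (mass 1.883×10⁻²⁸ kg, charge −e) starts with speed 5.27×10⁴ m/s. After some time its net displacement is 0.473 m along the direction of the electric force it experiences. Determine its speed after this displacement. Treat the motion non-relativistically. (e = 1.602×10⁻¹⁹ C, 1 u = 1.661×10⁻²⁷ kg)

B does no work; ΔKE = |q|E d.
½mv_f² = ½mv₀² + |q|Ed = ½(1.883×10⁻²⁸)(5.27×10⁴)² + (1.602×10⁻¹⁹)(2.51×10⁴)(0.473) ≈ 2.615×10⁻¹⁹ J + 1.902×10⁻¹⁵ J ≈ 1.902×10⁻¹⁵ J.
v_f = √(2·1.902×10⁻¹⁵/1.883×10⁻²⁸) ≈ 4.49×10⁶ m/s.

v_f ≈ 4.49×10⁶ m/s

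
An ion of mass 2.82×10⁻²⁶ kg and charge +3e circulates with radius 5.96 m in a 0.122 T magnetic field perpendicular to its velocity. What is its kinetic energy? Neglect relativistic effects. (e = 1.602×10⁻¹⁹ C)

KE ≈ 2.17×10⁻¹² J

v = |q|Br/m, then KE = ½mv² = (qBr)²/(2m).
v = (4.806×10⁻¹⁹)(0.122)(5.96)/2.82×10⁻²⁶ ≈ 1.239×10⁷ m/s.
KE = ½(2.82×10⁻²⁶)(1.239×10⁷)² ≈ 2.17×10⁻¹² J.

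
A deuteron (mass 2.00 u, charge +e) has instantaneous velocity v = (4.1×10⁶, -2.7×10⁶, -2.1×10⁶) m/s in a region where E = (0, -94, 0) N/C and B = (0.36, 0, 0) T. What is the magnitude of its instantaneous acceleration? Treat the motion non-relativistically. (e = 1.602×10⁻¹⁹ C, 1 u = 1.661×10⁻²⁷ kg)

|a| ≈ 5.94×10¹³ m/s²

v×B = (0, -7.56×10⁵, 9.72×10⁵) N/C.
E + v×B = (0, -7.56×10⁵, 9.72×10⁵) N/C.
F = q(E + v×B) = (1.602×10⁻¹⁹ C)·(0, -7.56×10⁵, 9.72×10⁵) = (0, -1.21×10⁻¹³, 1.56×10⁻¹³) N.
|a| = |F|/m = 1.973×10⁻¹³/3.322×10⁻²⁷ ≈ 5.94×10¹³ m/s².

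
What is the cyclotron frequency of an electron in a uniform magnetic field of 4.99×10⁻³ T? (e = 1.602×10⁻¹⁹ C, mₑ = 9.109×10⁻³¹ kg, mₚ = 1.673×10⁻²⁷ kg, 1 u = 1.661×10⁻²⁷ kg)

f ≈ 1.40×10⁸ Hz

f = |q|B/(2πm).
f = (1.602×10⁻¹⁹)(4.99×10⁻³)/(2π·9.109×10⁻³¹) ≈ 1.40×10⁸ Hz.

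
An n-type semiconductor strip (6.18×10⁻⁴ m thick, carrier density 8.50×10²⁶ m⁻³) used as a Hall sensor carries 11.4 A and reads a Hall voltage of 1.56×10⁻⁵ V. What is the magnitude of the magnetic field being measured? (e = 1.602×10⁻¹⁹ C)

From V_H = IB/(n e t), B = V_H n e t / I.
B = (1.56×10⁻⁵)(8.50×10²⁶)(1.602×10⁻¹⁹)(6.18×10⁻⁴)/11.4 ≈ 0.115 T.

B ≈ 0.115 T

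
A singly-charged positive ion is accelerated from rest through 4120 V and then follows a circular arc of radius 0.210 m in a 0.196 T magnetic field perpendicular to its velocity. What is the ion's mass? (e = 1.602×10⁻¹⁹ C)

m ≈ 3.29×10⁻²⁶ kg

Combine |q|V = ½mv² and r = mv/(|q|B): eliminate v to get m = qB²r²/(2V).
m = (1.602×10⁻¹⁹)(0.196)²(0.210)²/(2·4120) ≈ 3.29×10⁻²⁶ kg.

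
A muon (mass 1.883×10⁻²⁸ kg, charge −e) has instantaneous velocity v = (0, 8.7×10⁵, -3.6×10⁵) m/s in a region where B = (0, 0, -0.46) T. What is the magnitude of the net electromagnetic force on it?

|F| ≈ 6.41×10⁻¹⁴ N

v×B = (-4.00×10⁵, 0, 0) N/C.
F = q v×B = (−1.602×10⁻¹⁹ C)·(-4.00×10⁵, 0, 0) = (6.41×10⁻¹⁴, 0, 0) N.
|F| = 6.41×10⁻¹⁴ N.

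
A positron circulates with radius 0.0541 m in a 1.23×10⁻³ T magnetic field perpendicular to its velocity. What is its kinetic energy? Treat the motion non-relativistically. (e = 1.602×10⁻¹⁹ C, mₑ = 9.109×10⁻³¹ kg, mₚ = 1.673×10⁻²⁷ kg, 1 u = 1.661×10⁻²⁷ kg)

KE ≈ 6.24×10⁻¹⁷ J

v = |q|Br/m, then KE = ½mv² = (qBr)²/(2m).
v = (1.602×10⁻¹⁹)(1.23×10⁻³)(0.0541)/9.109×10⁻³¹ ≈ 1.170×10⁷ m/s.
KE = ½(9.109×10⁻³¹)(1.170×10⁷)² ≈ 6.24×10⁻¹⁷ J.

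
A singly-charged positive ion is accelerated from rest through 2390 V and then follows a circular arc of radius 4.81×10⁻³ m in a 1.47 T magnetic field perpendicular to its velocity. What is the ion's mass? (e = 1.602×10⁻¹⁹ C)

m ≈ 1.68×10⁻²⁷ kg

Combine |q|V = ½mv² and r = mv/(|q|B): eliminate v to get m = qB²r²/(2V).
m = (1.602×10⁻¹⁹)(1.47)²(4.81×10⁻³)²/(2·2390) ≈ 1.68×10⁻²⁷ kg.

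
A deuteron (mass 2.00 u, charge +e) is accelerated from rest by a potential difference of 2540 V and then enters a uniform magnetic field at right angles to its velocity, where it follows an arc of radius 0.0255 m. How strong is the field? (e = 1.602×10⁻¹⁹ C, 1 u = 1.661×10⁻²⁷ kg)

v = √(2|q|V/m) = √(2·1.602×10⁻¹⁹·2540/3.322×10⁻²⁷) ≈ 4.950×10⁵ m/s.
B = mv/(|q|r) = (3.322×10⁻²⁷)(4.950×10⁵)/((1.602×10⁻¹⁹)(0.0255)) ≈ 0.402 T.

B ≈ 0.402 T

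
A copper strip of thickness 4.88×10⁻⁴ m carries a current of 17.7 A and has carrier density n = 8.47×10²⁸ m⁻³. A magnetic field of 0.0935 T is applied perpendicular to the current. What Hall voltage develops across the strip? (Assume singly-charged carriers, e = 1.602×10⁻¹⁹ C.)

V_H = IB/(n e t).
V_H = (17.7)(0.0935)/((8.47×10²⁸)(1.602×10⁻¹⁹)(4.88×10⁻⁴)) ≈ 2.50×10⁻⁷ V.

V_H ≈ 2.50×10⁻⁷ V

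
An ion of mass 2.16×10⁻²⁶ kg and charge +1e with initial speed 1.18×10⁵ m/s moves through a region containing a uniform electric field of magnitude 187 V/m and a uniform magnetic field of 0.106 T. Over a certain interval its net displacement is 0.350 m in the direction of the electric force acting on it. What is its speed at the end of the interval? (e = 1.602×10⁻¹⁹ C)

B does no work; ΔKE = |q|E d.
½mv_f² = ½mv₀² + |q|Ed = ½(2.16×10⁻²⁶)(1.18×10⁵)² + (1.602×10⁻¹⁹)(187)(0.350) ≈ 1.504×10⁻¹⁶ J + 1.049×10⁻¹⁷ J ≈ 1.609×10⁻¹⁶ J.
v_f = √(2·1.609×10⁻¹⁶/2.16×10⁻²⁶) ≈ 1.22×10⁵ m/s.

v_f ≈ 1.22×10⁵ m/s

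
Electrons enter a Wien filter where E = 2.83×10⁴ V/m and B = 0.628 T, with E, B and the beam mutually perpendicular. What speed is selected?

Straight-line motion ⇒ electric and magnetic forces cancel, so E = vB.
v = E/B = 2.83×10⁴/0.628 = 4.51×10⁴ m/s.
The result is independent of the particle's charge and mass.

v = 4.51×10⁴ m/s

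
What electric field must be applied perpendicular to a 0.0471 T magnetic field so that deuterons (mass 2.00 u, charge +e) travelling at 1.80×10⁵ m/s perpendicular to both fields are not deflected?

E = 8480 V/m

For straight-line motion qE = qvB, so E = vB.
E = 1.80×10⁵ × 0.0471 = 8480 V/m.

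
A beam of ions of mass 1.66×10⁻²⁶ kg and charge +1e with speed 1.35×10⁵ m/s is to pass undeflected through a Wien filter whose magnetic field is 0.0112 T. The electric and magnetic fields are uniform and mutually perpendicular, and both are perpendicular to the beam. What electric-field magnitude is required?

For straight-line motion qE = qvB, so E = vB.
E = 1.35×10⁵ × 0.0112 = 1510 V/m.

E = 1510 V/m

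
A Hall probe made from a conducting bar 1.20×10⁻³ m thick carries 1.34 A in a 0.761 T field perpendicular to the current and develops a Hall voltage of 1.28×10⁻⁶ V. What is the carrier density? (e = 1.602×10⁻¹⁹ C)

From V_H = IB/(n e t), n = IB/(V_H e t).
n = (1.34)(0.761)/((1.28×10⁻⁶)(1.602×10⁻¹⁹)(1.20×10⁻³)) ≈ 4.14×10²⁷ m⁻³.

n ≈ 4.14×10²⁷ m⁻³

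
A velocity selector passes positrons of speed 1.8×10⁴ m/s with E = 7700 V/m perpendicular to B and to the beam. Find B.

Balance of forces in the selector: qE = qvB ⇒ B = E/v.
B = 7700/1.8×10⁴ = 0.43 T.

B = 0.43 T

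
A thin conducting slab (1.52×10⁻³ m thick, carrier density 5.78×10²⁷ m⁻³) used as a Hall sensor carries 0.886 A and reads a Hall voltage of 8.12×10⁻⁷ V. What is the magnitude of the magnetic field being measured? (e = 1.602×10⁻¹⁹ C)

B ≈ 1.29 T

From V_H = IB/(n e t), B = V_H n e t / I.
B = (8.12×10⁻⁷)(5.78×10²⁷)(1.602×10⁻¹⁹)(1.52×10⁻³)/0.886 ≈ 1.29 T.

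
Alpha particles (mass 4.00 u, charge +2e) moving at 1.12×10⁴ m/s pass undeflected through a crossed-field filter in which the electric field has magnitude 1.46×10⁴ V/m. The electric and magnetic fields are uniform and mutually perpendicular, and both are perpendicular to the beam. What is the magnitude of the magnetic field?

B = 1.30 T

Balance of forces in the selector: qE = qvB ⇒ B = E/v.
B = 1.46×10⁴/1.12×10⁴ = 1.30 T.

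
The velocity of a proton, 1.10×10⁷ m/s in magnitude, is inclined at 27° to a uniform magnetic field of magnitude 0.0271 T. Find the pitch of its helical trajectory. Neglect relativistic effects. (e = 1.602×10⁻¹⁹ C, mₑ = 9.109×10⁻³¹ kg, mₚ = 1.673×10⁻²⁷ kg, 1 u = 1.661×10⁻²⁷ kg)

p ≈ 23.7 m

v∥ = v cosθ = 1.10×10⁷·cos27° ≈ 9.801×10⁶ m/s.
T = 2πm/(|q|B) = 2π(1.673×10⁻²⁷)/((1.602×10⁻¹⁹)(0.0271)) ≈ 2.421×10⁻⁶ s.
pitch = v∥ T = (9.801×10⁶)(2.421×10⁻⁶) ≈ 23.7 m.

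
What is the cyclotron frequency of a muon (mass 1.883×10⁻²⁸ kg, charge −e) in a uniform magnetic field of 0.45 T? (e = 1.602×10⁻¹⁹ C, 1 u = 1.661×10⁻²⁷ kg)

f ≈ 6.1×10⁷ Hz

f = |q|B/(2πm).
f = (1.602×10⁻¹⁹)(0.45)/(2π·1.883×10⁻²⁸) ≈ 6.1×10⁷ Hz.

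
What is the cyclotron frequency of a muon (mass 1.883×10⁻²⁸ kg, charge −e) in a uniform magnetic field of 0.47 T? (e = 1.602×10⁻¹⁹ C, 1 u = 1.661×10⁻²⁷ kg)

f ≈ 6.4×10⁷ Hz

f = |q|B/(2πm).
f = (1.602×10⁻¹⁹)(0.47)/(2π·1.883×10⁻²⁸) ≈ 6.4×10⁷ Hz.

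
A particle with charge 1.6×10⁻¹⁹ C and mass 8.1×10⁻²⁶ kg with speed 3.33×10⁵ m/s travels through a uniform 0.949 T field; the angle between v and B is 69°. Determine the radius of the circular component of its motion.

v⊥ = v sinθ = 3.33×10⁵·sin69° ≈ 3.109×10⁵ m/s.
r = m v⊥/(|q|B) = (8.1×10⁻²⁶)(3.109×10⁵)/((1.6×10⁻¹⁹)(0.949)) ≈ 0.166 m.

r ≈ 0.166 m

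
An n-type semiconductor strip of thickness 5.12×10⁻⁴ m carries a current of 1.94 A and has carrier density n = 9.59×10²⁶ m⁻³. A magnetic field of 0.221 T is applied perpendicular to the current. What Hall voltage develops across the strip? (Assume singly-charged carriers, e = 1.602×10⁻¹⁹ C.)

V_H = IB/(n e t).
V_H = (1.94)(0.221)/((9.59×10²⁶)(1.602×10⁻¹⁹)(5.12×10⁻⁴)) ≈ 5.45×10⁻⁶ V.

V_H ≈ 5.45×10⁻⁶ V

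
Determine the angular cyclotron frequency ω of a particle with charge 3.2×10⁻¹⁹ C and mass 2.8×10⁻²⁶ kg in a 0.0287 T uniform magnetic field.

ω = |q|B/m.
ω = (3.2×10⁻¹⁹)(0.0287)/2.8×10⁻²⁶ ≈ 3.28×10⁵ rad/s.

ω ≈ 3.28×10⁵ rad/s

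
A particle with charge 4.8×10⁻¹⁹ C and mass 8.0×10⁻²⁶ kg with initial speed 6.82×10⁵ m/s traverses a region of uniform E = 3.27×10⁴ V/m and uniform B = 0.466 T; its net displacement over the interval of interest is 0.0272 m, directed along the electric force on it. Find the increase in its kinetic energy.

The magnetic force is always ⟂ v and does no work; only the electric force changes KE.
ΔKE = F_E · d = |q|E d = (4.8×10⁻¹⁹)(3.27×10⁴)(0.0272) ≈ 4.27×10⁻¹⁶ J.

ΔKE ≈ 4.27×10⁻¹⁶ J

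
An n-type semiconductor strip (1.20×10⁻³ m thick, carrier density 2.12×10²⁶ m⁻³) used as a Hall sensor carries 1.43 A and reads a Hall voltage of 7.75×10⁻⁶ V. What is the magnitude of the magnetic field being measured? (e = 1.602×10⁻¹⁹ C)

From V_H = IB/(n e t), B = V_H n e t / I.
B = (7.75×10⁻⁶)(2.12×10²⁶)(1.602×10⁻¹⁹)(1.20×10⁻³)/1.43 ≈ 0.221 T.

B ≈ 0.221 T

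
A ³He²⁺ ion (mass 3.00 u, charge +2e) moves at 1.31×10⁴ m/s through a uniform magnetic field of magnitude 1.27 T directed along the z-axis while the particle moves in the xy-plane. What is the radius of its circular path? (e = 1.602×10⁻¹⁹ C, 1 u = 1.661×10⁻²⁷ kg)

r ≈ 1.60×10⁻⁴ m

The magnetic force provides the centripetal force: |q|vB = mv²/r.
r = mv/(|q|B) = (4.983×10⁻²⁷)(1.31×10⁴)/((3.204×10⁻¹⁹)(1.27)) ≈ 1.60×10⁻⁴ m.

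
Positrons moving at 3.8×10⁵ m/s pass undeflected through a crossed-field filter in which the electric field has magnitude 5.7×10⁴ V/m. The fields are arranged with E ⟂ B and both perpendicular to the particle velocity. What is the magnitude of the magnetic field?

B = 0.15 T

Balance of forces in the selector: qE = qvB ⇒ B = E/v.
B = 5.7×10⁴/3.8×10⁵ = 0.15 T.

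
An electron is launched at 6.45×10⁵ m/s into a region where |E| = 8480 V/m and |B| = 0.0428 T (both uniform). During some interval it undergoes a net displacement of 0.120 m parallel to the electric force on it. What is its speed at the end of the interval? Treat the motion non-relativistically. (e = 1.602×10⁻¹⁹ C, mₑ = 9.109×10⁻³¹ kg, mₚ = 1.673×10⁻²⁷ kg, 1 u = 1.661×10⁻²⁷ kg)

v_f ≈ 1.89×10⁷ m/s

B does no work; ΔKE = |q|E d.
½mv_f² = ½mv₀² + |q|Ed = ½(9.109×10⁻³¹)(6.45×10⁵)² + (1.602×10⁻¹⁹)(8480)(0.120) ≈ 1.895×10⁻¹⁹ J + 1.630×10⁻¹⁶ J ≈ 1.632×10⁻¹⁶ J.
v_f = √(2·1.632×10⁻¹⁶/9.109×10⁻³¹) ≈ 1.89×10⁷ m/s.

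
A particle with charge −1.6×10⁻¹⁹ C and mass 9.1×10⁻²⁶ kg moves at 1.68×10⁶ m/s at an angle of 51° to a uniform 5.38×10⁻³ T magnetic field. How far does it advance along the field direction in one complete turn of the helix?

v∥ = v cosθ = 1.68×10⁶·cos51° ≈ 1.057×10⁶ m/s.
T = 2πm/(|q|B) = 2π(9.1×10⁻²⁶)/((1.6×10⁻¹⁹)(5.38×10⁻³)) ≈ 6.642×10⁻⁴ s.
pitch = v∥ T = (1.057×10⁶)(6.642×10⁻⁴) ≈ 702 m.

p ≈ 702 m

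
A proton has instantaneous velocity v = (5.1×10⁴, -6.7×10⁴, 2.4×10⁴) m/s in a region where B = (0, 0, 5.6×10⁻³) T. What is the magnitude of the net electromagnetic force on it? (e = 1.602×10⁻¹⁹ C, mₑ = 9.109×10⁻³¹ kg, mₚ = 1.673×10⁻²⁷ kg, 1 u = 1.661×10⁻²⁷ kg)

|F| ≈ 7.55×10⁻¹⁷ N

v×B = (-375, -286, 0) N/C.
F = q v×B = (1.602×10⁻¹⁹ C)·(-375, -286, 0) = (-6.01×10⁻¹⁷, -4.58×10⁻¹⁷, 0) N.
|F| = 7.55×10⁻¹⁷ N.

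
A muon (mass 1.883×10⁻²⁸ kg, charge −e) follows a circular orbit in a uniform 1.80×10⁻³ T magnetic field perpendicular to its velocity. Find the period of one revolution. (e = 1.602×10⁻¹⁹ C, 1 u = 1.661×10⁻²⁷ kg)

The cyclotron period depends only on m, q, B: T = 2πm/(|q|B).
T = 2π(1.883×10⁻²⁸)/((1.602×10⁻¹⁹)(1.80×10⁻³)) ≈ 4.10×10⁻⁶ s.

T ≈ 4.10×10⁻⁶ s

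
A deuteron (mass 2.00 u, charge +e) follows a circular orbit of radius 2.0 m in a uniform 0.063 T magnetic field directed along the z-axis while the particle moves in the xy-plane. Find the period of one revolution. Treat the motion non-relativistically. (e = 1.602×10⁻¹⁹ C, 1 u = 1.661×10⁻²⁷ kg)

T ≈ 2.1×10⁻⁶ s

The cyclotron period depends only on m, q, B: T = 2πm/(|q|B).
T = 2π(3.322×10⁻²⁷)/((1.602×10⁻¹⁹)(0.063)) ≈ 2.1×10⁻⁶ s.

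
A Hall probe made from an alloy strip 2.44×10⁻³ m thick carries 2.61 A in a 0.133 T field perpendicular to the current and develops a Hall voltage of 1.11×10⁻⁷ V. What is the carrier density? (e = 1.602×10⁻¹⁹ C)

n ≈ 8.00×10²⁷ m⁻³

From V_H = IB/(n e t), n = IB/(V_H e t).
n = (2.61)(0.133)/((1.11×10⁻⁷)(1.602×10⁻¹⁹)(2.44×10⁻³)) ≈ 8.00×10²⁷ m⁻³.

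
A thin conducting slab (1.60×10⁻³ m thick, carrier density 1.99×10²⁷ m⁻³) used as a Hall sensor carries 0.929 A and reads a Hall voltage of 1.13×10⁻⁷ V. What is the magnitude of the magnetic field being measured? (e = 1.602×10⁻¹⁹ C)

B ≈ 0.0620 T

From V_H = IB/(n e t), B = V_H n e t / I.
B = (1.13×10⁻⁷)(1.99×10²⁷)(1.602×10⁻¹⁹)(1.60×10⁻³)/0.929 ≈ 0.0620 T.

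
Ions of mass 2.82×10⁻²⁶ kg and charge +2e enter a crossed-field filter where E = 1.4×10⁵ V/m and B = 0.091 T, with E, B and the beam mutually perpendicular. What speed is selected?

v = 1.5×10⁶ m/s

For undeflected motion the electric and magnetic forces balance: qE = qvB.
v = E/B = 1.4×10⁵/0.091 = 1.5×10⁶ m/s.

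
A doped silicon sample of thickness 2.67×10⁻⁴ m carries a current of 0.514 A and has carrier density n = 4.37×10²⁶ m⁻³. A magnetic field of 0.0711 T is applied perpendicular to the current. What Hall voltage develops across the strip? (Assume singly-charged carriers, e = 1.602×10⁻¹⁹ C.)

V_H ≈ 1.96×10⁻⁶ V

V_H = IB/(n e t).
V_H = (0.514)(0.0711)/((4.37×10²⁶)(1.602×10⁻¹⁹)(2.67×10⁻⁴)) ≈ 1.96×10⁻⁶ V.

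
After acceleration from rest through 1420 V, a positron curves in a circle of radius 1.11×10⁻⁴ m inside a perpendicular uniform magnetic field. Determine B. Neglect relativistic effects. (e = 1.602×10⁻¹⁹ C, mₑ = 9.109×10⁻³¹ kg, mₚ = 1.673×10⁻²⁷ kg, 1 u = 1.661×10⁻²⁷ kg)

B ≈ 1.14 T

v = √(2|q|V/m) = √(2·1.602×10⁻¹⁹·1420/9.109×10⁻³¹) ≈ 2.235×10⁷ m/s.
B = mv/(|q|r) = (9.109×10⁻³¹)(2.235×10⁷)/((1.602×10⁻¹⁹)(1.11×10⁻⁴)) ≈ 1.14 T.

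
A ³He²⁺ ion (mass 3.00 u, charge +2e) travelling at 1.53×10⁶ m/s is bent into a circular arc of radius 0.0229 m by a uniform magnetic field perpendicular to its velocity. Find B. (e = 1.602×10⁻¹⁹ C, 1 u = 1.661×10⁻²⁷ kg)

B ≈ 1.04 T

From |q|vB = mv²/r, B = mv/(|q|r).
B = (4.983×10⁻²⁷)(1.53×10⁶)/((3.204×10⁻¹⁹)(0.0229)) ≈ 1.04 T.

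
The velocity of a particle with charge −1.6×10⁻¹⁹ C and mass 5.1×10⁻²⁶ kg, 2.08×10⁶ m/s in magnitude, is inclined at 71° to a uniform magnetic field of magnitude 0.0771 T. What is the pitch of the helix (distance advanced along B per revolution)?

p ≈ 17.6 m

v∥ = v cosθ = 2.08×10⁶·cos71° ≈ 6.772×10⁵ m/s.
T = 2πm/(|q|B) = 2π(5.1×10⁻²⁶)/((1.6×10⁻¹⁹)(0.0771)) ≈ 2.598×10⁻⁵ s.
pitch = v∥ T = (6.772×10⁵)(2.598×10⁻⁵) ≈ 17.6 m.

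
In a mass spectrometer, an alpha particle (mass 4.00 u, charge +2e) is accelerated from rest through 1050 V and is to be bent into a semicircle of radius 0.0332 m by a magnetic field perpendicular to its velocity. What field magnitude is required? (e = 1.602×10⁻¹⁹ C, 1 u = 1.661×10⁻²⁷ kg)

B ≈ 0.199 T

v = √(2|q|V/m) = √(2·3.204×10⁻¹⁹·1050/6.644×10⁻²⁷) ≈ 3.182×10⁵ m/s.
B = mv/(|q|r) = (6.644×10⁻²⁷)(3.182×10⁵)/((3.204×10⁻¹⁹)(0.0332)) ≈ 0.199 T.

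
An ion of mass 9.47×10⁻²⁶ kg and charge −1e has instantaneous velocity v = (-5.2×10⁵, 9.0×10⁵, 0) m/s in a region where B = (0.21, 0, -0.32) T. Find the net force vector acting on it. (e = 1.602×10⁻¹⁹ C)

F ≈ (4.61×10⁻¹⁴, 2.67×10⁻¹⁴, 3.03×10⁻¹⁴) N

v×B = (-2.88×10⁵, -1.66×10⁵, -1.89×10⁵) N/C.
F = q v×B = (−1.602×10⁻¹⁹ C)·(-2.88×10⁵, -1.66×10⁵, -1.89×10⁵) = (4.61×10⁻¹⁴, 2.67×10⁻¹⁴, 3.03×10⁻¹⁴) N.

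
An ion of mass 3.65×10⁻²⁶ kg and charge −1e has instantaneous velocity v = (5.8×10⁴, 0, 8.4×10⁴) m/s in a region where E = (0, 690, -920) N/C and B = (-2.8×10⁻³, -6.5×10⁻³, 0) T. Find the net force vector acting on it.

F ≈ (-8.75×10⁻¹⁷, -7.29×10⁻¹⁷, 2.08×10⁻¹⁶) N

v×B = (546, -235, -377) N/C.
E + v×B = (546, 455, -1300) N/C.
F = q(E + v×B) = (−1.602×10⁻¹⁹ C)·(546, 455, -1300) = (-8.75×10⁻¹⁷, -7.29×10⁻¹⁷, 2.08×10⁻¹⁶) N.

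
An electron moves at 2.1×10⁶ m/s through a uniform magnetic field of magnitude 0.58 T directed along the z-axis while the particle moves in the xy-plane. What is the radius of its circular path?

The magnetic force provides the centripetal force: |q|vB = mv²/r.
r = mv/(|q|B) = (9.109×10⁻³¹)(2.1×10⁶)/((1.602×10⁻¹⁹)(0.58)) ≈ 2.1×10⁻⁵ m.

r ≈ 2.1×10⁻⁵ m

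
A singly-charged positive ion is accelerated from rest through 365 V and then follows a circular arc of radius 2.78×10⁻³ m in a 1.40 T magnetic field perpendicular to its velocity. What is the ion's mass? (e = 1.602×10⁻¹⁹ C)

m ≈ 3.32×10⁻²⁷ kg

Combine |q|V = ½mv² and r = mv/(|q|B): eliminate v to get m = qB²r²/(2V).
m = (1.602×10⁻¹⁹)(1.40)²(2.78×10⁻³)²/(2·365) ≈ 3.32×10⁻²⁷ kg.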